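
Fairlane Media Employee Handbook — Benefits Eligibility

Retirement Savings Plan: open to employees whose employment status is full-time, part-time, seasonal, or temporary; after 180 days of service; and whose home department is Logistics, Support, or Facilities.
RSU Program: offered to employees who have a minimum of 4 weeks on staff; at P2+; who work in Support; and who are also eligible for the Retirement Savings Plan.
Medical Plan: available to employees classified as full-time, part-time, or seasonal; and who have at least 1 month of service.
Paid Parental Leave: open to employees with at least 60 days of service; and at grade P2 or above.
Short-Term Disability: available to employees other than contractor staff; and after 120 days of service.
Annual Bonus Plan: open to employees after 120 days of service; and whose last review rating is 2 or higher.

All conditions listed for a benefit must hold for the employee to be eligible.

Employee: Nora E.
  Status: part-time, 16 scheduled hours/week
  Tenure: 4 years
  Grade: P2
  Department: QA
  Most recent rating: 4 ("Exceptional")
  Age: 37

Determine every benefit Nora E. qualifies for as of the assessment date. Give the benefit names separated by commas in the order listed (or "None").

Retirement Savings Plan — status part-time ✓; service 4 years ≥ 180 days ✓; dept QA ✗ → not eligible.
RSU Program — service 4 years ≥ 4 weeks (≈28 days) ✓; grade P2 ≥ P2 ✓; dept QA ✗ → not eligible.
Medical Plan — status part-time ✓; service 4 years ≥ 1 month (≈30 days) ✓ → eligible.
Paid Parental Leave — service 4 years ≥ 60 days ✓; grade P2 ≥ P2 ✓ → eligible.
Short-Term Disability — status part-time ✓ (not excluded); service 4 years ≥ 120 days ✓ → eligible.
Annual Bonus Plan — service 4 years ≥ 120 days ✓; rating 4 ≥ 2 ✓ → eligible.

Medical Plan, Paid Parental Leave, Short-Term Disability, Annual Bonus Plan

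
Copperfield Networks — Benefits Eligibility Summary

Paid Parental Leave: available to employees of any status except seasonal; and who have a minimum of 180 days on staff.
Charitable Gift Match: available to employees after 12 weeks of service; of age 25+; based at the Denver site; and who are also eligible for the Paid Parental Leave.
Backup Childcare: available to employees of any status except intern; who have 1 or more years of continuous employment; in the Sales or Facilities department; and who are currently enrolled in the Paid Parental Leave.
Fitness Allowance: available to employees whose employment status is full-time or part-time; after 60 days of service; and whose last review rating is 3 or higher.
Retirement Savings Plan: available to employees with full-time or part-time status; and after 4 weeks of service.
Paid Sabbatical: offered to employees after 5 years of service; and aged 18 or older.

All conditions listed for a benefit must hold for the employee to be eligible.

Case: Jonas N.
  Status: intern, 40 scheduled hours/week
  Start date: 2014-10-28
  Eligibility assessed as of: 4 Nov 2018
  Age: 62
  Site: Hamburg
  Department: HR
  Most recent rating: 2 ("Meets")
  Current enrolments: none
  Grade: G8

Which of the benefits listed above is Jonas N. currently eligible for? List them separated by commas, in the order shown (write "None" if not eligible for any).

Service from 2014-10-28 to 4 Nov 2018: 1468 days.
Paid Parental Leave — status intern ✓ (not excluded); service 1468 days ≥ 180 days ✓ → eligible.
Charitable Gift Match — service 1468 days ≥ 12 weeks (≈84 days) ✓; age 62 ≥ 25 ✓; site Hamburg ✗ (not Denver) → not eligible.
Backup Childcare — status intern ✗ (excluded) → not eligible.
Fitness Allowance — status intern ✗ (requires full-time or part-time) → not eligible.
Retirement Savings Plan — status intern ✗ (requires full-time or part-time) → not eligible.
Paid Sabbatical — service 1468 days < 5 years (≈1825 days) ✗ → not eligible.

Paid Parental Leave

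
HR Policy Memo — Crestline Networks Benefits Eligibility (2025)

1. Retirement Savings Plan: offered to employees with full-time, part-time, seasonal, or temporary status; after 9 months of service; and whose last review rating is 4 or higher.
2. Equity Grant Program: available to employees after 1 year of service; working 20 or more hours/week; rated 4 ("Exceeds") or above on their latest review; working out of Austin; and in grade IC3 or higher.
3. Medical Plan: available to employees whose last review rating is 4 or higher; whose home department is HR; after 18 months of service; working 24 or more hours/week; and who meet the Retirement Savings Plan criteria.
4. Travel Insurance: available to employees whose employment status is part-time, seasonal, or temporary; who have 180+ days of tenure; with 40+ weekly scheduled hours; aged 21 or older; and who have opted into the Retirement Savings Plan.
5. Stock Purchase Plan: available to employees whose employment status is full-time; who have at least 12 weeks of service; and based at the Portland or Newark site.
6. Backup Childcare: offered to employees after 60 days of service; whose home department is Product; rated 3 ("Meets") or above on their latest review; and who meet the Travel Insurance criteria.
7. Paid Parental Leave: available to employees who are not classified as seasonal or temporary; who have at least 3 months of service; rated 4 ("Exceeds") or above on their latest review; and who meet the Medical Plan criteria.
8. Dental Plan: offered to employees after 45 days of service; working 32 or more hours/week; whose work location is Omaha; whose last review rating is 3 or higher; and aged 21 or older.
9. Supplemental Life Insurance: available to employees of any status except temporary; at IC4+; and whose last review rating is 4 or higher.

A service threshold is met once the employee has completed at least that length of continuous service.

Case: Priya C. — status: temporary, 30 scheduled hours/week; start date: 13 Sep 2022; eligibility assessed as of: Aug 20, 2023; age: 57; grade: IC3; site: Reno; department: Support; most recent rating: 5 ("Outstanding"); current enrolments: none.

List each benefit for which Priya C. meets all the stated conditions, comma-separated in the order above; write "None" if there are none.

Service from 13 Sep 2022 to Aug 20, 2023: 341 days.
Retirement Savings Plan — status temporary ✓; service 341 days ≥ 9 months (≈270 days) ✓; rating 5 ≥ 4 ✓ → eligible.
Equity Grant Program — service 341 days < 1 year (≈365 days) ✗ → not eligible.
Medical Plan — rating 5 ≥ 4 ✓; dept Support ✗ → not eligible.
Travel Insurance — status temporary ✓; service 341 days ≥ 180 days ✓; 30 hrs/wk < 40 ✗ → not eligible.
Stock Purchase Plan — status temporary ✗ (requires full-time) → not eligible.
Backup Childcare — service 341 days ≥ 60 days ✓; dept Support ✗ → not eligible.
Paid Parental Leave — status temporary ✗ (excluded) → not eligible.
Dental Plan — service 341 days ≥ 45 days ✓; 30 hrs/wk < 32 ✗ → not eligible.
Supplemental Life Insurance — status temporary ✗ (excluded) → not eligible.

Retirement Savings Plan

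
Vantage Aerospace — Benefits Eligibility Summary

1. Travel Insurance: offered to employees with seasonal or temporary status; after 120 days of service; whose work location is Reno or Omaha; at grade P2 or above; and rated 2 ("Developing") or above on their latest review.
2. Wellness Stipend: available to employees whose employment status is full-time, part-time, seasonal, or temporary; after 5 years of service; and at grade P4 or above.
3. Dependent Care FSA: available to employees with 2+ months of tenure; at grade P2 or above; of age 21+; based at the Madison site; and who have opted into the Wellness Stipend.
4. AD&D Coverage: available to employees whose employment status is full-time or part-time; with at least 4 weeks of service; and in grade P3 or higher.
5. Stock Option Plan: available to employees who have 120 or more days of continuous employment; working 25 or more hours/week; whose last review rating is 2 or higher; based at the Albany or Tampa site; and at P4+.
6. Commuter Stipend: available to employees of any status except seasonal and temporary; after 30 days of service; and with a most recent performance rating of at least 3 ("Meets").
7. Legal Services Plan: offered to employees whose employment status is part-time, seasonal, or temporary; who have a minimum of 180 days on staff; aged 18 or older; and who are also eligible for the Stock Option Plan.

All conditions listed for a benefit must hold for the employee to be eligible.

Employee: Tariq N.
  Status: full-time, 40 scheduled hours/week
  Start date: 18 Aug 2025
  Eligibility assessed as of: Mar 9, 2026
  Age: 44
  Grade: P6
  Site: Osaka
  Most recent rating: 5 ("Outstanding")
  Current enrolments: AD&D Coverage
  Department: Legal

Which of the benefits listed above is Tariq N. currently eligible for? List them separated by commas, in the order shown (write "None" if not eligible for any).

AD&D Coverage, Commuter Stipend

Service from 18 Aug 2025 to Mar 9, 2026: 203 days.
Travel Insurance — status full-time ✗ (requires seasonal or temporary) → not eligible.
Wellness Stipend — status full-time ✓; service 203 days < 5 years (≈1825 days) ✗ → not eligible.
Dependent Care FSA — service 203 days ≥ 2 months (≈60 days) ✓; grade P6 ≥ P2 ✓; age 44 ≥ 21 ✓; site Osaka ✗ (not Madison) → not eligible.
AD&D Coverage — status full-time ✓; service 203 days ≥ 4 weeks (≈28 days) ✓; grade P6 ≥ P3 ✓ → eligible.
Stock Option Plan — service 203 days ≥ 120 days ✓; 40 hrs/wk ≥ 25 ✓; rating 5 ≥ 2 ✓; site Osaka ✗ (not Albany or Tampa) → not eligible.
Commuter Stipend — status full-time ✓ (not excluded); service 203 days ≥ 30 days ✓; rating 5 ≥ 3 ✓ → eligible.
Legal Services Plan — status full-time ✗ (requires part-time, seasonal, or temporary) → not eligible.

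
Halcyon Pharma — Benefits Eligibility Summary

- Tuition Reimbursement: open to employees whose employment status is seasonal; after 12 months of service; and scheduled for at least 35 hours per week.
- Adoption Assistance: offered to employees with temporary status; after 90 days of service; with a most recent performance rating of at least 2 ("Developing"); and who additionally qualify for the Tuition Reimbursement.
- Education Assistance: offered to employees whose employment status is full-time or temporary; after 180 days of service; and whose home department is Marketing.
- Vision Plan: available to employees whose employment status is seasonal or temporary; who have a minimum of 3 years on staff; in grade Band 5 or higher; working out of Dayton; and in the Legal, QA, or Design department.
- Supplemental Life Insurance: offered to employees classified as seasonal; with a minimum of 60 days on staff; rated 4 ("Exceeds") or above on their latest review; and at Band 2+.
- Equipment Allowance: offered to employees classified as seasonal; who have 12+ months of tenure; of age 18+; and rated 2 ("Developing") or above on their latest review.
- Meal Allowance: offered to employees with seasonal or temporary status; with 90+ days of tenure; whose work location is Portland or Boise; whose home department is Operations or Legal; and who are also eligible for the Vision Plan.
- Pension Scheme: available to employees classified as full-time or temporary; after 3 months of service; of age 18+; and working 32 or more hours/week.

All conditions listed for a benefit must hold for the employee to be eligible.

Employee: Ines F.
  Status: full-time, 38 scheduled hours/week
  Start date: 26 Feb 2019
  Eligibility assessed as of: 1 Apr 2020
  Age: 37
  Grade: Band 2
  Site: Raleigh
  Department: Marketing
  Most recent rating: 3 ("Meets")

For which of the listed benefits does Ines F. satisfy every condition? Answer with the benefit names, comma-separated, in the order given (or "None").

Service from 26 Feb 2019 to 1 Apr 2020: 400 days.
Tuition Reimbursement — status full-time ✗ (requires seasonal) → not eligible.
Adoption Assistance — status full-time ✗ (requires temporary) → not eligible.
Education Assistance — status full-time ✓; service 400 days ≥ 180 days ✓; dept Marketing ✓ → eligible.
Vision Plan — status full-time ✗ (requires seasonal or temporary) → not eligible.
Supplemental Life Insurance — status full-time ✗ (requires seasonal) → not eligible.
Equipment Allowance — status full-time ✗ (requires seasonal) → not eligible.
Meal Allowance — status full-time ✗ (requires seasonal or temporary) → not eligible.
Pension Scheme — status full-time ✓; service 400 days ≥ 3 months (≈90 days) ✓; age 37 ≥ 18 ✓; 38 hrs/wk ≥ 32 ✓ → eligible.

Education Assistance, Pension Scheme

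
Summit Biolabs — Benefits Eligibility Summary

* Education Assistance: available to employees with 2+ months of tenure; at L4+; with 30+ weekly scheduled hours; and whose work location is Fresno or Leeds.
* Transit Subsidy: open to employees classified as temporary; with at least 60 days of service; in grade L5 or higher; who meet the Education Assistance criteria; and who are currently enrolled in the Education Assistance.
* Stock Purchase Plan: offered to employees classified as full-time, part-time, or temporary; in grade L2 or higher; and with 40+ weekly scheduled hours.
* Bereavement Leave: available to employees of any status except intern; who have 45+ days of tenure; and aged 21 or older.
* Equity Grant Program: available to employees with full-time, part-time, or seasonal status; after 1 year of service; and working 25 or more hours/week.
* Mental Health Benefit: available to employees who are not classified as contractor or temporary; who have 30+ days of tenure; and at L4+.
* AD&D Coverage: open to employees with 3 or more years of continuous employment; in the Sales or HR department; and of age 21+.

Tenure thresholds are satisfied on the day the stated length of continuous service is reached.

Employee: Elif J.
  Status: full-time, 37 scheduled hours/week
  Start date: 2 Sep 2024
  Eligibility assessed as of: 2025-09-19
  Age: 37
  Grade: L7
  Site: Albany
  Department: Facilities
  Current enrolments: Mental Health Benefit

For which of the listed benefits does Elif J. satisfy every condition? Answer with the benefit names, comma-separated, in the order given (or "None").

Bereavement Leave, Equity Grant Program, Mental Health Benefit

Service from 2 Sep 2024 to 2025-09-19: 382 days.
Education Assistance — service 382 days ≥ 2 months (≈60 days) ✓; grade L7 ≥ L4 ✓; 37 hrs/wk ≥ 30 ✓; site Albany ✗ (not Fresno or Leeds) → not eligible.
Transit Subsidy — status full-time ✗ (requires temporary) → not eligible.
Stock Purchase Plan — status full-time ✓; grade L7 ≥ L2 ✓; 37 hrs/wk < 40 ✗ → not eligible.
Bereavement Leave — status full-time ✓ (not excluded); service 382 days ≥ 45 days ✓; age 37 ≥ 21 ✓ → eligible.
Equity Grant Program — status full-time ✓; service 382 days ≥ 1 year (≈365 days) ✓; 37 hrs/wk ≥ 25 ✓ → eligible.
Mental Health Benefit — status full-time ✓ (not excluded); service 382 days ≥ 30 days ✓; grade L7 ≥ L4 ✓ → eligible.
AD&D Coverage — service 382 days < 3 years (≈1095 days) ✗ → not eligible.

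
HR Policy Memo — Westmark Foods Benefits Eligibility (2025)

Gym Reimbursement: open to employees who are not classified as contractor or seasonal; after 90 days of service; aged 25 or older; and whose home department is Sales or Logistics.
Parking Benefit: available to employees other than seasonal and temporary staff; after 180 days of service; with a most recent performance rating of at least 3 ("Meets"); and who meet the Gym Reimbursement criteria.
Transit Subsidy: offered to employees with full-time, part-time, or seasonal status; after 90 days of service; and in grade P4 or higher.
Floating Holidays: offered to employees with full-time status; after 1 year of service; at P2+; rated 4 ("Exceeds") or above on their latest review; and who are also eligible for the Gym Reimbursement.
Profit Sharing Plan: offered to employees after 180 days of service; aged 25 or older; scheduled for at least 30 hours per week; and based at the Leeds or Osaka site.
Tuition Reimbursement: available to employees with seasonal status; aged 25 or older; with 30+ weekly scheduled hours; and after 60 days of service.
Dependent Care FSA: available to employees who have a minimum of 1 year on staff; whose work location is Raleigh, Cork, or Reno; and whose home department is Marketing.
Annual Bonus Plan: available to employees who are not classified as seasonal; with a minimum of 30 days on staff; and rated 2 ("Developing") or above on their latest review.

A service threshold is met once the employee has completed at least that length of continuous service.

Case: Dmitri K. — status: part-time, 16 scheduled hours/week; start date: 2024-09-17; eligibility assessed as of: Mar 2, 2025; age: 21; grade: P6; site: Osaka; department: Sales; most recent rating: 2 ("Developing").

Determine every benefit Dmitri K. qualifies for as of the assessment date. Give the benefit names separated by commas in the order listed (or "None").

Transit Subsidy, Annual Bonus Plan

Service from 2024-09-17 to Mar 2, 2025: 166 days.
Gym Reimbursement — status part-time ✓ (not excluded); service 166 days ≥ 90 days ✓; age 21 < 25 ✗ → not eligible.
Parking Benefit — status part-time ✓ (not excluded); service 166 days < 180 days ✗ → not eligible.
Transit Subsidy — status part-time ✓; service 166 days ≥ 90 days ✓; grade P6 ≥ P4 ✓ → eligible.
Floating Holidays — status part-time ✗ (requires full-time) → not eligible.
Profit Sharing Plan — service 166 days < 180 days ✗ → not eligible.
Tuition Reimbursement — status part-time ✗ (requires seasonal) → not eligible.
Dependent Care FSA — service 166 days < 1 year (≈365 days) ✗ → not eligible.
Annual Bonus Plan — status part-time ✓ (not excluded); service 166 days ≥ 30 days ✓; rating 2 ≥ 2 ✓ → eligible.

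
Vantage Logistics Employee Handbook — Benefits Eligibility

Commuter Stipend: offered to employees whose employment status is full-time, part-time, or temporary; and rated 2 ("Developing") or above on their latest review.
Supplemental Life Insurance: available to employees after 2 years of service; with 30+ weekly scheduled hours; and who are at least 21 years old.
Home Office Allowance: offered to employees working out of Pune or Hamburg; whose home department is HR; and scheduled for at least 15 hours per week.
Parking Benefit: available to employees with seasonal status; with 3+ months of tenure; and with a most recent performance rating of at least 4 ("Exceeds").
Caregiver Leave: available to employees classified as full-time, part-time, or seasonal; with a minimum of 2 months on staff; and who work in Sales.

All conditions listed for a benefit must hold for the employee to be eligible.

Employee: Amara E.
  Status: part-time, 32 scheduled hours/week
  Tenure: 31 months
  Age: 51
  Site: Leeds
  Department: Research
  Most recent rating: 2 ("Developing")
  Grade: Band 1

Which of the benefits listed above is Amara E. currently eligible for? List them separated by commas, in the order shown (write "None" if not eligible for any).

Commuter Stipend, Supplemental Life Insurance

Commuter Stipend — status part-time ✓; rating 2 ≥ 2 ✓ → eligible.
Supplemental Life Insurance — service 31 months ≥ 2 years (≈730 days) ✓; 32 hrs/wk ≥ 30 ✓; age 51 ≥ 21 ✓ → eligible.
Home Office Allowance — site Leeds ✗ (not Pune or Hamburg) → not eligible.
Parking Benefit — status part-time ✗ (requires seasonal) → not eligible.
Caregiver Leave — status part-time ✓; service 31 months ≥ 2 months ✓; dept Research ✗ → not eligible.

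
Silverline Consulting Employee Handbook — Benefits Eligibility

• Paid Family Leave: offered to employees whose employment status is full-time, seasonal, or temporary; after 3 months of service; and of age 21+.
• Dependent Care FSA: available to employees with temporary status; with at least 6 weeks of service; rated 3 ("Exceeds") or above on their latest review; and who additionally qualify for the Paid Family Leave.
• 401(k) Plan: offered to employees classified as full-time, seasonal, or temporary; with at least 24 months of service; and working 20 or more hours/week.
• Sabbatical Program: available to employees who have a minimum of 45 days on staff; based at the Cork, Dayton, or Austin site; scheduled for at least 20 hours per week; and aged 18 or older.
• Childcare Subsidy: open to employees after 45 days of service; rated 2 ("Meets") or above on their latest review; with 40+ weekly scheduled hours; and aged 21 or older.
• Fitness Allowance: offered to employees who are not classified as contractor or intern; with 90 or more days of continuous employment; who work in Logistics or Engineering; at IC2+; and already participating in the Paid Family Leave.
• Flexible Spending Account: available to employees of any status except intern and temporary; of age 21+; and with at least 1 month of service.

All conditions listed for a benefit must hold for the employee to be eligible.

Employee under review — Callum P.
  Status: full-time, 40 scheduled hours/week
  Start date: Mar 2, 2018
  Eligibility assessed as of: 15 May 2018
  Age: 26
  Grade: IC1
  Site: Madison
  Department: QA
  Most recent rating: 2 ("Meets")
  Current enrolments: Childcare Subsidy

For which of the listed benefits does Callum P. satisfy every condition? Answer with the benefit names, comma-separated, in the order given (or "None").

Service from Mar 2, 2018 to 15 May 2018: 74 days.
Paid Family Leave — status full-time ✓; service 74 days < 3 months (≈90 days) ✗ → not eligible.
Dependent Care FSA — status full-time ✗ (requires temporary) → not eligible.
401(k) Plan — status full-time ✓; service 74 days < 24 months (≈720 days) ✗ → not eligible.
Sabbatical Program — service 74 days ≥ 45 days ✓; site Madison ✗ (not Cork, Dayton, or Austin) → not eligible.
Childcare Subsidy — service 74 days ≥ 45 days ✓; rating 2 ≥ 2 ✓; 40 hrs/wk ≥ 40 ✓; age 26 ≥ 21 ✓ → eligible.
Fitness Allowance — status full-time ✓ (not excluded); service 74 days < 90 days ✗ → not eligible.
Flexible Spending Account — status full-time ✓ (not excluded); age 26 ≥ 21 ✓; service 74 days ≥ 1 month (≈30 days) ✓ → eligible.

Childcare Subsidy, Flexible Spending Account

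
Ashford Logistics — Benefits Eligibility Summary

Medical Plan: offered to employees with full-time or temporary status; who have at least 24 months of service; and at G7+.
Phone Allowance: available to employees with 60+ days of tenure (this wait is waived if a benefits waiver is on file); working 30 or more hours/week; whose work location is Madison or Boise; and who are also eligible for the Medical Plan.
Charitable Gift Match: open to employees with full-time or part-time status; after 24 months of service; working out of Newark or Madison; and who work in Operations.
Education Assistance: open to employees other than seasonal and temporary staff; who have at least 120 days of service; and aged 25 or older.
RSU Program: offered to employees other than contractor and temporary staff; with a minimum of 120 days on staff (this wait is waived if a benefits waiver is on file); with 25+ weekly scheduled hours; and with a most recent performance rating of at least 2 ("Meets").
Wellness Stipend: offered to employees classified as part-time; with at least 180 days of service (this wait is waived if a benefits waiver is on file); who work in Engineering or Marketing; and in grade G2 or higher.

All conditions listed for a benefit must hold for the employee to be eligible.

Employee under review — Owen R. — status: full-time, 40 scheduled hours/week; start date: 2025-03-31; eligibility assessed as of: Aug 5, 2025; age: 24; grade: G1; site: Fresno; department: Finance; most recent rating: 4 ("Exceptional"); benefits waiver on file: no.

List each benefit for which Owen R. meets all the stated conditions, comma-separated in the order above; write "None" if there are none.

Service from 2025-03-31 to Aug 5, 2025: 127 days.
Medical Plan — status full-time ✓; service 127 days < 24 months (≈720 days) ✗ → not eligible.
Phone Allowance — no waiver, service 127 days ≥ 60 days ✓; 40 hrs/wk ≥ 30 ✓; site Fresno ✗ (not Madison or Boise) → not eligible.
Charitable Gift Match — status full-time ✓; service 127 days < 24 months (≈720 days) ✗ → not eligible.
Education Assistance — status full-time ✓ (not excluded); service 127 days ≥ 120 days ✓; age 24 < 25 ✗ → not eligible.
RSU Program — status full-time ✓ (not excluded); no waiver, service 127 days ≥ 120 days ✓; 40 hrs/wk ≥ 25 ✓; rating 4 ≥ 2 ✓ → eligible.
Wellness Stipend — status full-time ✗ (requires part-time) → not eligible.

RSU Program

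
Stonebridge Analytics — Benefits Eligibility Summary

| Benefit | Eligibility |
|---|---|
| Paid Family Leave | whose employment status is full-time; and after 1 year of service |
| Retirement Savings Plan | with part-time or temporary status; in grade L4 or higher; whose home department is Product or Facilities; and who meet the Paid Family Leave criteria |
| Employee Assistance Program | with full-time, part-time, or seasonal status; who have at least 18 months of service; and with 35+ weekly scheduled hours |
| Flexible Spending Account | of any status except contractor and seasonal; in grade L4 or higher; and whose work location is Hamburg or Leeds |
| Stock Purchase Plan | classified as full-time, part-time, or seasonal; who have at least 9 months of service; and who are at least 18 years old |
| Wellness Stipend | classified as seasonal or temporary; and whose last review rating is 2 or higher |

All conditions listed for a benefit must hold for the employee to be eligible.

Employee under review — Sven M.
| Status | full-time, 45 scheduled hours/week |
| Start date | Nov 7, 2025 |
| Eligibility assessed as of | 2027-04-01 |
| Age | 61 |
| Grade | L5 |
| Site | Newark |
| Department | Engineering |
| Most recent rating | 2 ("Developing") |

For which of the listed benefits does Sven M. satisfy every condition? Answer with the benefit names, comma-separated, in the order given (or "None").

Service from Nov 7, 2025 to 2027-04-01: 510 days.
Paid Family Leave — status full-time ✓; service 510 days ≥ 1 year (≈365 days) ✓ → eligible.
Retirement Savings Plan — status full-time ✗ (requires part-time or temporary) → not eligible.
Employee Assistance Program — status full-time ✓; service 510 days < 18 months (≈540 days) ✗ → not eligible.
Flexible Spending Account — status full-time ✓ (not excluded); grade L5 ≥ L4 ✓; site Newark ✗ (not Hamburg or Leeds) → not eligible.
Stock Purchase Plan — status full-time ✓; service 510 days ≥ 9 months (≈270 days) ✓; age 61 ≥ 18 ✓ → eligible.
Wellness Stipend — status full-time ✗ (requires seasonal or temporary) → not eligible.

Paid Family Leave, Stock Purchase Plan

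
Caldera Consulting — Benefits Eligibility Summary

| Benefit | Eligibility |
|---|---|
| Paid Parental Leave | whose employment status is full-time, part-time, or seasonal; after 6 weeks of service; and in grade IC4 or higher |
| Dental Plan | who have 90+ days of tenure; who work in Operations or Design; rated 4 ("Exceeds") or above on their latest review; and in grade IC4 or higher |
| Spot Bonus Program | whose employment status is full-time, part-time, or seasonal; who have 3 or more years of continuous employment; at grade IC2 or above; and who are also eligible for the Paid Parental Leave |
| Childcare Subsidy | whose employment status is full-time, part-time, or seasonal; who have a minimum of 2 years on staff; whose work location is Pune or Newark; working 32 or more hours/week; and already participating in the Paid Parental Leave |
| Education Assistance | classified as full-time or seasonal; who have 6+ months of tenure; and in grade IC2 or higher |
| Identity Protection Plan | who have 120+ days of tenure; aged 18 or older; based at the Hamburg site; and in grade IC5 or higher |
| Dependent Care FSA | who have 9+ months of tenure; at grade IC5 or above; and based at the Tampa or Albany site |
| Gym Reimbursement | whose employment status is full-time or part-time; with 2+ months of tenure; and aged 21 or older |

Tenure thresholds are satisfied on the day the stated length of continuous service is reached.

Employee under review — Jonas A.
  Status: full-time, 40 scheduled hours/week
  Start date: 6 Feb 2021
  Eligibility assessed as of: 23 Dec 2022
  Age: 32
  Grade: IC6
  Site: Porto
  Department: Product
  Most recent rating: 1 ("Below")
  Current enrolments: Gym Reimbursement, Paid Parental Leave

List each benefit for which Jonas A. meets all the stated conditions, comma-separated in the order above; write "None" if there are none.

Service from 6 Feb 2021 to 23 Dec 2022: 685 days.
Paid Parental Leave — status full-time ✓; service 685 days ≥ 6 weeks (≈42 days) ✓; grade IC6 ≥ IC4 ✓ → eligible.
Dental Plan — service 685 days ≥ 90 days ✓; dept Product ✗ → not eligible.
Spot Bonus Program — status full-time ✓; service 685 days < 3 years (≈1095 days) ✗ → not eligible.
Childcare Subsidy — status full-time ✓; service 685 days < 2 years (≈730 days) ✗ → not eligible.
Education Assistance — status full-time ✓; service 685 days ≥ 6 months (≈180 days) ✓; grade IC6 ≥ IC2 ✓ → eligible.
Identity Protection Plan — service 685 days ≥ 120 days ✓; age 32 ≥ 18 ✓; site Porto ✗ (not Hamburg) → not eligible.
Dependent Care FSA — service 685 days ≥ 9 months (≈270 days) ✓; grade IC6 ≥ IC5 ✓; site Porto ✗ (not Tampa or Albany) → not eligible.
Gym Reimbursement — status full-time ✓; service 685 days ≥ 2 months (≈60 days) ✓; age 32 ≥ 21 ✓ → eligible.

Paid Parental Leave, Education Assistance, Gym Reimbursement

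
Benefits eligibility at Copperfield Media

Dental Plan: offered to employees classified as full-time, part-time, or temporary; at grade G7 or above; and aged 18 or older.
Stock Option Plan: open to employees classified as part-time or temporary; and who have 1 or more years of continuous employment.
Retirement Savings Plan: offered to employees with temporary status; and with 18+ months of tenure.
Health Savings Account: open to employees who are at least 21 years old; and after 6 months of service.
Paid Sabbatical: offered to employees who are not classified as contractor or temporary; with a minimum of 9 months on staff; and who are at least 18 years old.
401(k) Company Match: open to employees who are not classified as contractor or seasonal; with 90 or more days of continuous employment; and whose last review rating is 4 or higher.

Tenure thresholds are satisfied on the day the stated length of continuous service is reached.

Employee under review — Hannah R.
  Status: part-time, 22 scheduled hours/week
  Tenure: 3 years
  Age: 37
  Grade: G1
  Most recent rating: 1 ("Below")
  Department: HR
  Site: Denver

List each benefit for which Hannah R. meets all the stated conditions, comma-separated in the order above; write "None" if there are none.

Stock Option Plan, Health Savings Account, Paid Sabbatical

Dental Plan — status part-time ✓; grade G1 < G7 ✗ → not eligible.
Stock Option Plan — status part-time ✓; service 3 years ≥ 1 year ✓ → eligible.
Retirement Savings Plan — status part-time ✗ (requires temporary) → not eligible.
Health Savings Account — age 37 ≥ 21 ✓; service 3 years ≥ 6 months (≈180 days) ✓ → eligible.
Paid Sabbatical — status part-time ✓ (not excluded); service 3 years ≥ 9 months (≈270 days) ✓; age 37 ≥ 18 ✓ → eligible.
401(k) Company Match — status part-time ✓ (not excluded); service 3 years ≥ 90 days ✓; rating 1 < 4 ✗ → not eligible.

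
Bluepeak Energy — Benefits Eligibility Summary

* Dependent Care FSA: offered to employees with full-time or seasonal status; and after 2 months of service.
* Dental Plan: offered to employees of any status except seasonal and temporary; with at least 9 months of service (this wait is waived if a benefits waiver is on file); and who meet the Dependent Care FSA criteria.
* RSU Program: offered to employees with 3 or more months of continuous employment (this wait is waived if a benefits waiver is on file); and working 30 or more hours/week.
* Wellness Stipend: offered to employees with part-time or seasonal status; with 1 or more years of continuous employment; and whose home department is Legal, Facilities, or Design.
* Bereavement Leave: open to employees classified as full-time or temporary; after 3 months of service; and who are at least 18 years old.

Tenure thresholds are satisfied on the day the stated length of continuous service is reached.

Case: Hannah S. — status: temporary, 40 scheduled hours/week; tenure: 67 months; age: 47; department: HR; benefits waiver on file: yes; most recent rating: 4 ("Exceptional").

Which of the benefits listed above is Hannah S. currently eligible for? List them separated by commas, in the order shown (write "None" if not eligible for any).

RSU Program, Bereavement Leave

Dependent Care FSA — status temporary ✗ (requires full-time or seasonal) → not eligible.
Dental Plan — status temporary ✗ (excluded) → not eligible.
RSU Program — benefits waiver on file ✓; 40 hrs/wk ≥ 30 ✓ → eligible.
Wellness Stipend — status temporary ✗ (requires part-time or seasonal) → not eligible.
Bereavement Leave — status temporary ✓; service 67 months ≥ 3 months ✓; age 47 ≥ 18 ✓ → eligible.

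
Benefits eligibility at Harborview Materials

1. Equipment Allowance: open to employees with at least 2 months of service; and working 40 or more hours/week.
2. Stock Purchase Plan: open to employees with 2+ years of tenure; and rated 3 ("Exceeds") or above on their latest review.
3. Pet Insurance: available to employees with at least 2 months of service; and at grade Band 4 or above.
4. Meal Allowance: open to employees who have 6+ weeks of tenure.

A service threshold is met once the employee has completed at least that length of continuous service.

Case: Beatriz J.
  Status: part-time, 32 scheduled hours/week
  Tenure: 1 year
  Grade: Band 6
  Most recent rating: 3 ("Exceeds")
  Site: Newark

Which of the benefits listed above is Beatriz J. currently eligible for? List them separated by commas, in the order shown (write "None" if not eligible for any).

Pet Insurance, Meal Allowance

Equipment Allowance — service 1 year ≥ 2 months (≈60 days) ✓; 32 hrs/wk < 40 ✗ → not eligible.
Stock Purchase Plan — service 1 year < 2 years ✗ → not eligible.
Pet Insurance — service 1 year ≥ 2 months (≈60 days) ✓; grade Band 6 ≥ Band 4 ✓ → eligible.
Meal Allowance — service 1 year ≥ 6 weeks (≈42 days) ✓ → eligible.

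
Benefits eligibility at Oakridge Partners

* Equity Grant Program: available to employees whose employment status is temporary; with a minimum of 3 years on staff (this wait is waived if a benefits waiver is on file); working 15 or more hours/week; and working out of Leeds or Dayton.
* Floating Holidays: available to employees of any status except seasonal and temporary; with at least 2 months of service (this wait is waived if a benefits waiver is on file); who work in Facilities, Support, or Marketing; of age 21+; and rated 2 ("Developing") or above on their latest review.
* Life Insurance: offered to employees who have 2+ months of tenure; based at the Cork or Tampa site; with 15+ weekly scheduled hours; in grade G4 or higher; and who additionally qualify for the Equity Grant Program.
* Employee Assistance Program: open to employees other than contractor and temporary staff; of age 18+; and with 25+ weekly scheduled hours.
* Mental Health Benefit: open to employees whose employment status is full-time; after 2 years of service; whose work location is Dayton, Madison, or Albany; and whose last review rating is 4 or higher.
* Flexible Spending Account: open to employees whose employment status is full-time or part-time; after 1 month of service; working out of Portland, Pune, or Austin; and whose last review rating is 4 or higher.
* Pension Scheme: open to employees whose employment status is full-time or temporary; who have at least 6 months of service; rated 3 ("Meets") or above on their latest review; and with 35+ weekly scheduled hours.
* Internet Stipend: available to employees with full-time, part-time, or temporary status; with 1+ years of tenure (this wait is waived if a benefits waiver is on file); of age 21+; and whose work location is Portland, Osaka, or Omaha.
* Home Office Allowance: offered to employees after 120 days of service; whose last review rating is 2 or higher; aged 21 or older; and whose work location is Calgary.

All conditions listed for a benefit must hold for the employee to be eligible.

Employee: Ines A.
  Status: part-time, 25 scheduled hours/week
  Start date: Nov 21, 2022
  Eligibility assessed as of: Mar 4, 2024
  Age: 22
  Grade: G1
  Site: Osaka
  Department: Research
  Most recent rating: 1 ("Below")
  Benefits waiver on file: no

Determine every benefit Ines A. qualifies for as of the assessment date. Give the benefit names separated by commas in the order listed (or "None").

Service from Nov 21, 2022 to Mar 4, 2024: 469 days.
Equity Grant Program — status part-time ✗ (requires temporary) → not eligible.
Floating Holidays — status part-time ✓ (not excluded); no waiver, service 469 days ≥ 2 months (≈60 days) ✓; dept Research ✗ → not eligible.
Life Insurance — service 469 days ≥ 2 months (≈60 days) ✓; site Osaka ✗ (not Cork or Tampa) → not eligible.
Employee Assistance Program — status part-time ✓ (not excluded); age 22 ≥ 18 ✓; 25 hrs/wk ≥ 25 ✓ → eligible.
Mental Health Benefit — status part-time ✗ (requires full-time) → not eligible.
Flexible Spending Account — status part-time ✓; service 469 days ≥ 1 month (≈30 days) ✓; site Osaka ✗ (not Portland, Pune, or Austin) → not eligible.
Pension Scheme — status part-time ✗ (requires full-time or temporary) → not eligible.
Internet Stipend — status part-time ✓; no waiver, service 469 days ≥ 1 year (≈365 days) ✓; age 22 ≥ 21 ✓; site Osaka ✓ → eligible.
Home Office Allowance — service 469 days ≥ 120 days ✓; rating 1 < 2 ✗ → not eligible.

Employee Assistance Program, Internet Stipend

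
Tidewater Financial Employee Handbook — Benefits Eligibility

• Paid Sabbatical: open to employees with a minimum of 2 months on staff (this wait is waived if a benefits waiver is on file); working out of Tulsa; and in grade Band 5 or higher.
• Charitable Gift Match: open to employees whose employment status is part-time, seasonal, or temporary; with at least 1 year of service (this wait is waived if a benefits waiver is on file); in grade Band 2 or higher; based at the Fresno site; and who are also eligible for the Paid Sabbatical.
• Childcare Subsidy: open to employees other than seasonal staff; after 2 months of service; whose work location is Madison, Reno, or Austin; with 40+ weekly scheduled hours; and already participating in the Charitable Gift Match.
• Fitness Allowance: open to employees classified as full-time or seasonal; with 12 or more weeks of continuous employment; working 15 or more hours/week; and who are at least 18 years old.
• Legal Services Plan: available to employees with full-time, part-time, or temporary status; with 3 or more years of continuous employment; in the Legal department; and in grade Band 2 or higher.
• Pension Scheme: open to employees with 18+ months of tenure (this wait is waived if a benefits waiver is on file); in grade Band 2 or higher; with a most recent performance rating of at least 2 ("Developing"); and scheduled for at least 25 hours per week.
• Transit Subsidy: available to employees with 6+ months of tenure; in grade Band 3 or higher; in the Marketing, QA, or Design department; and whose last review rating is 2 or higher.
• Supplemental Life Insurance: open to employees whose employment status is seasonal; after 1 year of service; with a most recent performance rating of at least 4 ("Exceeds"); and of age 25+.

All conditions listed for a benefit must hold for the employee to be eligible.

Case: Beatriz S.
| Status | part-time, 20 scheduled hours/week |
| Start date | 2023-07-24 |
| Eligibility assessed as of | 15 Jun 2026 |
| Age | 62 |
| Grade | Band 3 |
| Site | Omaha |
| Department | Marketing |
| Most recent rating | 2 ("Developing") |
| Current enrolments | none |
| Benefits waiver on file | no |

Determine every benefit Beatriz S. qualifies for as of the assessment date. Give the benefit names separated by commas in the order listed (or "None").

Transit Subsidy

Service from 2023-07-24 to 15 Jun 2026: 1057 days.
Paid Sabbatical — no waiver, service 1057 days ≥ 2 months (≈60 days) ✓; site Omaha ✗ (not Tulsa) → not eligible.
Charitable Gift Match — status part-time ✓; no waiver, service 1057 days ≥ 1 year (≈365 days) ✓; grade Band 3 ≥ Band 2 ✓; site Omaha ✗ (not Fresno) → not eligible.
Childcare Subsidy — status part-time ✓ (not excluded); service 1057 days ≥ 2 months (≈60 days) ✓; site Omaha ✗ (not Madison, Reno, or Austin) → not eligible.
Fitness Allowance — status part-time ✗ (requires full-time or seasonal) → not eligible.
Legal Services Plan — status part-time ✓; service 1057 days < 3 years (≈1095 days) ✗ → not eligible.
Pension Scheme — no waiver, service 1057 days ≥ 18 months (≈540 days) ✓; grade Band 3 ≥ Band 2 ✓; rating 2 ≥ 2 ✓; 20 hrs/wk < 25 ✗ → not eligible.
Transit Subsidy — service 1057 days ≥ 6 months (≈180 days) ✓; grade Band 3 ≥ Band 3 ✓; dept Marketing ✓; rating 2 ≥ 2 ✓ → eligible.
Supplemental Life Insurance — status part-time ✗ (requires seasonal) → not eligible.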